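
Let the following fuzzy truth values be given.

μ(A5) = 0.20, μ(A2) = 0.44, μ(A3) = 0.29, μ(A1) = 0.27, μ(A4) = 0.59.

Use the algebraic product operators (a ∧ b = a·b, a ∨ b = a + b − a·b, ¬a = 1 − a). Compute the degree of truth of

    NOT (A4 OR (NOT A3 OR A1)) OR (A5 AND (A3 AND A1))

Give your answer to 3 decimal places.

0.101

NOT A3 = 1 − 0.2900 = 0.7100
NOT A3 OR A1 = a + b − a·b on (0.7100, 0.2700) = 0.7883
A4 OR (NOT A3 OR A1) = a + b − a·b on (0.5900, 0.7883) = 0.9132
NOT (A4 OR (NOT A3 OR A1)) = 1 − 0.9132 = 0.0868
A3 AND A1 = a·b on (0.2900, 0.2700) = 0.0783
A5 AND (A3 AND A1) = a·b on (0.2000, 0.0783) = 0.0157
NOT (A4 OR (NOT A3 OR A1)) OR (A5 AND (A3 AND A1)) = a + b − a·b on (0.0868, 0.0157) = 0.1011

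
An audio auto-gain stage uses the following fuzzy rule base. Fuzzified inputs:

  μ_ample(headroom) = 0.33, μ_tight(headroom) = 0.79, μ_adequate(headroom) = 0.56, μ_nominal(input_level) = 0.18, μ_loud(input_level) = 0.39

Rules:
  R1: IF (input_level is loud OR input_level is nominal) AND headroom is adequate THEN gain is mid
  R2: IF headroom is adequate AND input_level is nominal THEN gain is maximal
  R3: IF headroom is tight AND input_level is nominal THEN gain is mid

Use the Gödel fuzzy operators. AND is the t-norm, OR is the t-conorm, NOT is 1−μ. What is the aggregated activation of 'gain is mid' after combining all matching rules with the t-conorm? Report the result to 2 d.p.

R1: (loud=0.39 OR nominal=0.18) = 0.39; AND[min(a, b)] with adequate=0.56 → w = 0.39
R2: adequate=0.56, nominal=0.18; AND[min(a, b)] → w = 0.18
R3: tight=0.79, nominal=0.18; AND[min(a, b)] → w = 0.18
Rules with consequent 'mid': {R1, R3} → strengths 0.39, 0.18
Aggregate via t-conorm [max(a, b)]: 0.39

0.39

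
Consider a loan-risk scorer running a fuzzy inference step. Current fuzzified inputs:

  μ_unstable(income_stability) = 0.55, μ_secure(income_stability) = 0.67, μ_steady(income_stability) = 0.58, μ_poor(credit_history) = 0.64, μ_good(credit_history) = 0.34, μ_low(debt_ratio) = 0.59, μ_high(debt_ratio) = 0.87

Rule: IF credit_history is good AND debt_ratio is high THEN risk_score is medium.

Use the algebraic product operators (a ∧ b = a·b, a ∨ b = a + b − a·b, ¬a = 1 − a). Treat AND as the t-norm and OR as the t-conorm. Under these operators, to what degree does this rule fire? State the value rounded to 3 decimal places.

firing strength: good=0.34, high=0.87; AND[a·b] → w = 0.2958

0.296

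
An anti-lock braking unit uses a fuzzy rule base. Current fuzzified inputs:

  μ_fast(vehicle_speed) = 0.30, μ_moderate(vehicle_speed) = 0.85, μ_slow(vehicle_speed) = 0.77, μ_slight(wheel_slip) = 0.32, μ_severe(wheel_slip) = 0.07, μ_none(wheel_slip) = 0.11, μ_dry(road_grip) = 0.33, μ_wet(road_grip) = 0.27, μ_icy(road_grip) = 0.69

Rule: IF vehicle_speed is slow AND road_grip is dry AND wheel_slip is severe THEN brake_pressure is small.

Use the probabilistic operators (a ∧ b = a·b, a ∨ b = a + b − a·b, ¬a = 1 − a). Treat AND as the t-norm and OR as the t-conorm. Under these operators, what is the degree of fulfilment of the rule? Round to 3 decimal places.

0.018

firing strength: slow=0.77, dry=0.33, severe=0.07; AND[a·b] → w = 0.0178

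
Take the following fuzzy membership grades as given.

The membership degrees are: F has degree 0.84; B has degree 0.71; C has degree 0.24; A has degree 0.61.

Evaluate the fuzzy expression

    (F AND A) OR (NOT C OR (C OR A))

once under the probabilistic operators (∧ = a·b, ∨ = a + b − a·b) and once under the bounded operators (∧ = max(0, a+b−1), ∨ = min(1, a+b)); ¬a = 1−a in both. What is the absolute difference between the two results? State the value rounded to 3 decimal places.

Under probabilistic:
  F AND A = a·b on (0.8400, 0.6100) = 0.5124
  NOT C = 1 − 0.2400 = 0.7600
  C OR A = a + b − a·b on (0.2400, 0.6100) = 0.7036
  NOT C OR (C OR A) = a + b − a·b on (0.7600, 0.7036) = 0.9289
  (F AND A) OR (NOT C OR (C OR A)) = a + b − a·b on (0.5124, 0.9289) = 0.9653
  → value = 0.9653
Under bounded:
  F AND A = max(0, a+b−1) on (0.84, 0.61) = 0.45
  NOT C = 1 − 0.24 = 0.76
  C OR A = min(1, a+b) on (0.24, 0.61) = 0.85
  NOT C OR (C OR A) = min(1, a+b) on (0.76, 0.85) = 1.00
  (F AND A) OR (NOT C OR (C OR A)) = min(1, a+b) on (0.45, 1.00) = 1.00
  → value = 1.0000
|0.9653 − 1.0000| = 0.035

0.035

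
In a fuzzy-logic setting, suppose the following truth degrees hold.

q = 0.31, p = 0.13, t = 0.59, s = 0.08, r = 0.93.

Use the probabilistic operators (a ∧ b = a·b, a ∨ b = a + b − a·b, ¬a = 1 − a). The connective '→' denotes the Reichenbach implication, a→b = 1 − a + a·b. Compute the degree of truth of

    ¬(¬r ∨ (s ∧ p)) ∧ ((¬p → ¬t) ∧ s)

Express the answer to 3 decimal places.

0.036

¬r = 1 − 0.9300 = 0.0700
s ∧ p = a·b on (0.0800, 0.1300) = 0.0104
¬r ∨ (s ∧ p) = a + b − a·b on (0.0700, 0.0104) = 0.0797
¬(¬r ∨ (s ∧ p)) = 1 − 0.0797 = 0.9203
¬p = 1 − 0.1300 = 0.8700
¬t = 1 − 0.5900 = 0.4100
¬p → ¬t  [Reichenbach: 1 − a + a·b] with a=0.8700, b=0.4100 → 0.4867
(¬p → ¬t) ∧ s = a·b on (0.4867, 0.0800) = 0.0389
¬(¬r ∨ (s ∧ p)) ∧ ((¬p → ¬t) ∧ s) = a·b on (0.9203, 0.0389) = 0.0358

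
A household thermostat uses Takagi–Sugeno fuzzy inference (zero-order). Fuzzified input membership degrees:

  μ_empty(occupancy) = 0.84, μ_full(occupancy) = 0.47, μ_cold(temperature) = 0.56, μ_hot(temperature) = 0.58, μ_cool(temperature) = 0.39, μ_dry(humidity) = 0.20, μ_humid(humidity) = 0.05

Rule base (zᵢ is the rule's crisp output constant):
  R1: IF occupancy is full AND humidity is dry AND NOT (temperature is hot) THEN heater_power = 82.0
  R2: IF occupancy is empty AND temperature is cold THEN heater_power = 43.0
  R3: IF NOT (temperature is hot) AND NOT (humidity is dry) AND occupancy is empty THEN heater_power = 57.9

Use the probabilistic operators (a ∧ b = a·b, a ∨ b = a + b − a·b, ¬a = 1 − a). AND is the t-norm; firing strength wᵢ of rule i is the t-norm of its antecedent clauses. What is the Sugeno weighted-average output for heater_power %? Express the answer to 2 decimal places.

R1 (z=82.0): full=0.47, dry=0.20, ¬hot=1−0.58=0.42; AND[a·b] → w = 0.0395
R2 (z=43.0): empty=0.84, cold=0.56; AND[a·b] → w = 0.4704
R3 (z=57.9): ¬hot=1−0.58=0.42, ¬dry=1−0.20=0.80, empty=0.84; AND[a·b] → w = 0.2822
Weighted average = (0.0395·82.0 + 0.4704·43.0 + 0.2822·57.9) / (0.0395 + 0.4704 + 0.2822)
  = 39.8063 / 0.7921 = 50.25

50.25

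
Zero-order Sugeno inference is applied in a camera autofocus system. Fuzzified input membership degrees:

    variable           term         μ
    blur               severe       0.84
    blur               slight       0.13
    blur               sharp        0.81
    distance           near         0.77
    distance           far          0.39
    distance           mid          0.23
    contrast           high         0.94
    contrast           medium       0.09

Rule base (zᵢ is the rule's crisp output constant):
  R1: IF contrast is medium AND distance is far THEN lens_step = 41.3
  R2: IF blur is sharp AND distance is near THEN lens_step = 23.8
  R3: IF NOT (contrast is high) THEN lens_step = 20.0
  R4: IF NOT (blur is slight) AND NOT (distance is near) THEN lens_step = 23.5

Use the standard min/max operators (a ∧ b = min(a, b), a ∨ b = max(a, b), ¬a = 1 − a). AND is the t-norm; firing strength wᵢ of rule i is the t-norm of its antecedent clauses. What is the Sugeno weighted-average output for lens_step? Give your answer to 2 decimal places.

R1 (z=41.3): medium=0.09, far=0.39; AND[min(a, b)] → w = 0.09
R2 (z=23.8): sharp=0.81, near=0.77; AND[min(a, b)] → w = 0.77
R3 (z=20.0): ¬high=1−0.94=0.06 → w = 0.06
R4 (z=23.5): ¬slight=1−0.13=0.87, ¬near=1−0.77=0.23; AND[min(a, b)] → w = 0.23
Weighted average = (0.09·41.3 + 0.77·23.8 + 0.06·20.0 + 0.23·23.5) / (0.09 + 0.77 + 0.06 + 0.23)
  = 28.6480 / 1.1500 = 24.91

24.91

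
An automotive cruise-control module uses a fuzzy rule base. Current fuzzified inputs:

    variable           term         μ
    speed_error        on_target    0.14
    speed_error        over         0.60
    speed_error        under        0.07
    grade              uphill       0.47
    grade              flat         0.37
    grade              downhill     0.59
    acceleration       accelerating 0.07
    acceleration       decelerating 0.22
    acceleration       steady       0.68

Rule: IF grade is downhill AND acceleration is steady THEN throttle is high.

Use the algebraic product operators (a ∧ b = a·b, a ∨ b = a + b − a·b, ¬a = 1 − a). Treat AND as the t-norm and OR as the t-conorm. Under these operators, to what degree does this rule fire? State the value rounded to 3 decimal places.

0.401

firing strength: downhill=0.59, steady=0.68; AND[a·b] → w = 0.4012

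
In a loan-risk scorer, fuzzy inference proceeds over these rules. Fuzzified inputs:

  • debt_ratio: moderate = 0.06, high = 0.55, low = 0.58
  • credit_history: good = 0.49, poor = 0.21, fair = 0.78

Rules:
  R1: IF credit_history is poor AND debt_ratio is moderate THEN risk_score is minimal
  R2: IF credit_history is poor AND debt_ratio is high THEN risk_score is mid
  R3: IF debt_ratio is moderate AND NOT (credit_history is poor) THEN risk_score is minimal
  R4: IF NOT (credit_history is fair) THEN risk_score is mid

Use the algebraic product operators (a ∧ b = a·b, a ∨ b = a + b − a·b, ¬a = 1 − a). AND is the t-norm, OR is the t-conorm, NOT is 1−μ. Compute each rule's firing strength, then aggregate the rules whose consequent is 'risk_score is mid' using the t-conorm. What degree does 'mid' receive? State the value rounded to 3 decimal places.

R1: poor=0.21, moderate=0.06; AND[a·b] → w = 0.0126
R2: poor=0.21, high=0.55; AND[a·b] → w = 0.1155
R3: moderate=0.06, ¬poor=1−0.21=0.79; AND[a·b] → w = 0.0474
R4: ¬fair=1−0.78=0.22 → w = 0.2200
Rules with consequent 'mid': {R2, R4} → strengths 0.1155, 0.2200
Aggregate via t-conorm [a + b − a·b]: 0.3101

0.310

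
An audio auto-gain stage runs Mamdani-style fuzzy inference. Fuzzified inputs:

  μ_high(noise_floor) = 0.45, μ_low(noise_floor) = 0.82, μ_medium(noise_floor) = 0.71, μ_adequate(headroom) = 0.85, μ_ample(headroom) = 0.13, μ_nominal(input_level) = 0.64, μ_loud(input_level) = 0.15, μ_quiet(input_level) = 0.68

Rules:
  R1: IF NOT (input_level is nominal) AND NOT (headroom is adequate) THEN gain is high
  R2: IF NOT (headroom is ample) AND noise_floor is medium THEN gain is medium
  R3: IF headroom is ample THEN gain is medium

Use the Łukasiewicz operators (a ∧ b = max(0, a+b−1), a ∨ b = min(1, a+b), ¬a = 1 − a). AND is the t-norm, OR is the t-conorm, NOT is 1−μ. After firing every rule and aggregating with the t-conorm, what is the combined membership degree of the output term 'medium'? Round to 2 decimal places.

R1: ¬nominal=1−0.64=0.36, ¬adequate=1−0.85=0.15; AND[max(0, a+b−1)] → w = 0.00
R2: ¬ample=1−0.13=0.87, medium=0.71; AND[max(0, a+b−1)] → w = 0.58
R3: ample=0.13 → w = 0.13
Rules with consequent 'medium': {R2, R3} → strengths 0.58, 0.13
Aggregate via t-conorm [min(1, a+b)]: 0.71

0.71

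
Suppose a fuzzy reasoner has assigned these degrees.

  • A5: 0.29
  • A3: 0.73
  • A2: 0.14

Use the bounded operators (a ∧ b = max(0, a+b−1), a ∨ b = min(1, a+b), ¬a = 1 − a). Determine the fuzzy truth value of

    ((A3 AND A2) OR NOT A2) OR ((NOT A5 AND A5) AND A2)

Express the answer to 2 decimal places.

A3 AND A2 = max(0, a+b−1) on (0.73, 0.14) = 0.00
NOT A2 = 1 − 0.14 = 0.86
(A3 AND A2) OR NOT A2 = min(1, a+b) on (0.00, 0.86) = 0.86
NOT A5 = 1 − 0.29 = 0.71
NOT A5 AND A5 = max(0, a+b−1) on (0.71, 0.29) = 0.00
(NOT A5 AND A5) AND A2 = max(0, a+b−1) on (0.00, 0.14) = 0.00
((A3 AND A2) OR NOT A2) OR ((NOT A5 AND A5) AND A2) = min(1, a+b) on (0.86, 0.00) = 0.86

0.86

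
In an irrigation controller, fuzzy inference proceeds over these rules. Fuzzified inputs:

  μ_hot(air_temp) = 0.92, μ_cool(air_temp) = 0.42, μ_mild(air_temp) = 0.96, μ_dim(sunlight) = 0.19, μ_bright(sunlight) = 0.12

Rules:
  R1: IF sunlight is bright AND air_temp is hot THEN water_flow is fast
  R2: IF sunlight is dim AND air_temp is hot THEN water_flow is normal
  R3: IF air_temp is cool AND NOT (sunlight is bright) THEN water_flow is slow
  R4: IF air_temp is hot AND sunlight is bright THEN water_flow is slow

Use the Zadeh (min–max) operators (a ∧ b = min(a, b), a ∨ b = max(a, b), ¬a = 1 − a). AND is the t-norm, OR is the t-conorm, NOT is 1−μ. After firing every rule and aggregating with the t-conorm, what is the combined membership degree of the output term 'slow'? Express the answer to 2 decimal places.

0.42

R1: bright=0.12, hot=0.92; AND[min(a, b)] → w = 0.12
R2: dim=0.19, hot=0.92; AND[min(a, b)] → w = 0.19
R3: cool=0.42, ¬bright=1−0.12=0.88; AND[min(a, b)] → w = 0.42
R4: hot=0.92, bright=0.12; AND[min(a, b)] → w = 0.12
Rules with consequent 'slow': {R3, R4} → strengths 0.42, 0.12
Aggregate via t-conorm [max(a, b)]: 0.42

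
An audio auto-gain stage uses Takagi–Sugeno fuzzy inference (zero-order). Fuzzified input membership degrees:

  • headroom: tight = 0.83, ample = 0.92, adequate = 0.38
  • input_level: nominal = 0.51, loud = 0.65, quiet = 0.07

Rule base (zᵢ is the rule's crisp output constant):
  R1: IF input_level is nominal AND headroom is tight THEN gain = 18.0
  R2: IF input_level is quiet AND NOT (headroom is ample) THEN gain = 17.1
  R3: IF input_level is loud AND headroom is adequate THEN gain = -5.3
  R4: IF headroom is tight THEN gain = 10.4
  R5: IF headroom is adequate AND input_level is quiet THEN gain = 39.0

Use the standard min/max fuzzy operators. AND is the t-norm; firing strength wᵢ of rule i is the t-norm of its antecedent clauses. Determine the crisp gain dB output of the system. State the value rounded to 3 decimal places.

R1 (z=18.0): nominal=0.51, tight=0.83; AND[min(a, b)] → w = 0.51
R2 (z=17.1): quiet=0.07, ¬ample=1−0.92=0.08; AND[min(a, b)] → w = 0.07
R3 (z=-5.3): loud=0.65, adequate=0.38; AND[min(a, b)] → w = 0.38
R4 (z=10.4): tight=0.83 → w = 0.83
R5 (z=39.0): adequate=0.38, quiet=0.07; AND[min(a, b)] → w = 0.07
Weighted average = (0.51·18.0 + 0.07·17.1 + 0.38·-5.3 + 0.83·10.4 + 0.07·39.0) / (0.51 + 0.07 + 0.38 + 0.83 + 0.07)
  = 19.7250 / 1.8600 = 10.605

10.605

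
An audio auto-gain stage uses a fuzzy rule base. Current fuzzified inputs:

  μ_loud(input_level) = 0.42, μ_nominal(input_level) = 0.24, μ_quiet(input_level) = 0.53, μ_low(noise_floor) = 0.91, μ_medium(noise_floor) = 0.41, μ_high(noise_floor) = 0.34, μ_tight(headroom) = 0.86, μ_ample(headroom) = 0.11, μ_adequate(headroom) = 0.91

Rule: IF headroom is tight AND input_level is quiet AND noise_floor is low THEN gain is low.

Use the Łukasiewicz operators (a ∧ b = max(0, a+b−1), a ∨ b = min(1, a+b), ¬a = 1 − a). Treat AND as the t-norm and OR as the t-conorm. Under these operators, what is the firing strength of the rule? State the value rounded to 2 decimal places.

firing strength: tight=0.86, quiet=0.53, low=0.91; AND[max(0, a+b−1)] → w = 0.30

0.30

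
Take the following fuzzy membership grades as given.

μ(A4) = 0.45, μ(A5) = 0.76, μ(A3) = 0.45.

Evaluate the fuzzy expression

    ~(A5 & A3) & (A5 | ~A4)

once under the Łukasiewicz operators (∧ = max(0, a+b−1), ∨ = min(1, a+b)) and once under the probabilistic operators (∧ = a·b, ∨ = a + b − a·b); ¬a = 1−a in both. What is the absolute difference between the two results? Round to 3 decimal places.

Under Łukasiewicz:
  A5 & A3 = max(0, a+b−1) on (0.76, 0.45) = 0.21
  ~(A5 & A3) = 1 − 0.21 = 0.79
  ~A4 = 1 − 0.45 = 0.55
  A5 | ~A4 = min(1, a+b) on (0.76, 0.55) = 1.00
  ~(A5 & A3) & (A5 | ~A4) = max(0, a+b−1) on (0.79, 1.00) = 0.79
  → value = 0.7900
Under probabilistic:
  A5 & A3 = a·b on (0.7600, 0.4500) = 0.3420
  ~(A5 & A3) = 1 − 0.3420 = 0.6580
  ~A4 = 1 − 0.4500 = 0.5500
  A5 | ~A4 = a + b − a·b on (0.7600, 0.5500) = 0.8920
  ~(A5 & A3) & (A5 | ~A4) = a·b on (0.6580, 0.8920) = 0.5869
  → value = 0.5869
|0.7900 − 0.5869| = 0.203

0.203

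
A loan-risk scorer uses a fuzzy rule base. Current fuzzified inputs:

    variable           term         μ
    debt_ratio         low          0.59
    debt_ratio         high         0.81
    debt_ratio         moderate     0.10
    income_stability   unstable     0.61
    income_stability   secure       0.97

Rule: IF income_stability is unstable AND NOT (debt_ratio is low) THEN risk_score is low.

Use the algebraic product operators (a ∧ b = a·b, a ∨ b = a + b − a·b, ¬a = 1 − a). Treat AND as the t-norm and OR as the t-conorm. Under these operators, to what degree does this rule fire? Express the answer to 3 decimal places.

0.250

firing strength: unstable=0.61, ¬low=1−0.59=0.41; AND[a·b] → w = 0.2501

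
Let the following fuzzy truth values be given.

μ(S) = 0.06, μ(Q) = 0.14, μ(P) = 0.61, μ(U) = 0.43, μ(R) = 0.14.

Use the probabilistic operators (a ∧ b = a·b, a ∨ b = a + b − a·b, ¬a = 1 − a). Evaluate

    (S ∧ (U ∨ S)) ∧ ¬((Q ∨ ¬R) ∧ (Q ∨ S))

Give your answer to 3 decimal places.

U ∨ S = a + b − a·b on (0.4300, 0.0600) = 0.4642
S ∧ (U ∨ S) = a·b on (0.0600, 0.4642) = 0.0279
¬R = 1 − 0.1400 = 0.8600
Q ∨ ¬R = a + b − a·b on (0.1400, 0.8600) = 0.8796
Q ∨ S = a + b − a·b on (0.1400, 0.0600) = 0.1916
(Q ∨ ¬R) ∧ (Q ∨ S) = a·b on (0.8796, 0.1916) = 0.1685
¬((Q ∨ ¬R) ∧ (Q ∨ S)) = 1 − 0.1685 = 0.8315
(S ∧ (U ∨ S)) ∧ ¬((Q ∨ ¬R) ∧ (Q ∨ S)) = a·b on (0.0279, 0.8315) = 0.0232

0.023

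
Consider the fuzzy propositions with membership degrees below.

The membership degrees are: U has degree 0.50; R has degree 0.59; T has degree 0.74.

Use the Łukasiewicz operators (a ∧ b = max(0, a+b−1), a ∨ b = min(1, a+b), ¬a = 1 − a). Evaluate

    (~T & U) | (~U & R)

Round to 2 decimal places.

0.09

~T = 1 − 0.74 = 0.26
~T & U = max(0, a+b−1) on (0.26, 0.50) = 0.00
~U = 1 − 0.50 = 0.50
~U & R = max(0, a+b−1) on (0.50, 0.59) = 0.09
(~T & U) | (~U & R) = min(1, a+b) on (0.00, 0.09) = 0.09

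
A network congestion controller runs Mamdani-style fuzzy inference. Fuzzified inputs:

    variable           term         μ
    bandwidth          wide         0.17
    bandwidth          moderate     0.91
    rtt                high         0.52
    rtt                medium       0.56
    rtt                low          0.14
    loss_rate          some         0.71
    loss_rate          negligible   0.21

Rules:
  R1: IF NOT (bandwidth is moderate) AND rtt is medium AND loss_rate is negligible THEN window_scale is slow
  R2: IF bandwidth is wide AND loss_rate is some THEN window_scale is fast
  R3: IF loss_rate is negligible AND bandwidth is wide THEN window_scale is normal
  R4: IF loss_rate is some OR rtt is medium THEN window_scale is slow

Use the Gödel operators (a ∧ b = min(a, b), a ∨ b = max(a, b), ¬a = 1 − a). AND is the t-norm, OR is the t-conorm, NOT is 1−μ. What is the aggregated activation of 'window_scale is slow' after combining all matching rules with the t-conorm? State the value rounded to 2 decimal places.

0.71

R1: ¬moderate=1−0.91=0.09, medium=0.56, negligible=0.21; AND[min(a, b)] → w = 0.09
R2: wide=0.17, some=0.71; AND[min(a, b)] → w = 0.17
R3: negligible=0.21, wide=0.17; AND[min(a, b)] → w = 0.17
R4: some=0.71, medium=0.56; OR[max(a, b)] → w = 0.71
Rules with consequent 'slow': {R1, R4} → strengths 0.09, 0.71
Aggregate via t-conorm [max(a, b)]: 0.71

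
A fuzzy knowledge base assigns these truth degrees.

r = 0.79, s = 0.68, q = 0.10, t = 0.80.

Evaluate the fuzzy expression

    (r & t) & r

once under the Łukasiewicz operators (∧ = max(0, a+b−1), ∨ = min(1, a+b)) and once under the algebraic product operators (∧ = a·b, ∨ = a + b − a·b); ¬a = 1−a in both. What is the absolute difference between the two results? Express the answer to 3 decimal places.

Under Łukasiewicz:
  r & t = max(0, a+b−1) on (0.79, 0.80) = 0.59
  (r & t) & r = max(0, a+b−1) on (0.59, 0.79) = 0.38
  → value = 0.3800
Under algebraic product:
  r & t = a·b on (0.7900, 0.8000) = 0.6320
  (r & t) & r = a·b on (0.6320, 0.7900) = 0.4993
  → value = 0.4993
|0.3800 − 0.4993| = 0.119

0.119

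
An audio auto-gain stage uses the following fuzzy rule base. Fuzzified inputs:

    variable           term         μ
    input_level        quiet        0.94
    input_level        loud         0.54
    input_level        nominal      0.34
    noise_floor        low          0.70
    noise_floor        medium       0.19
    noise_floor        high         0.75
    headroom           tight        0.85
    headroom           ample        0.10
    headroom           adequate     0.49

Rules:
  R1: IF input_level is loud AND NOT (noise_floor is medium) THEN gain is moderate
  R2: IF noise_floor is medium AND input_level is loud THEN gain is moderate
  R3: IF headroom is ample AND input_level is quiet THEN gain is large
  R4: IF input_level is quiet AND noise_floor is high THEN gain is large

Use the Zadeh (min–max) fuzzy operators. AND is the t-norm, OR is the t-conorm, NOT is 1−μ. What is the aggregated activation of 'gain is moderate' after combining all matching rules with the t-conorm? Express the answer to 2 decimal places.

0.54

R1: loud=0.54, ¬medium=1−0.19=0.81; AND[min(a, b)] → w = 0.54
R2: medium=0.19, loud=0.54; AND[min(a, b)] → w = 0.19
R3: ample=0.10, quiet=0.94; AND[min(a, b)] → w = 0.10
R4: quiet=0.94, high=0.75; AND[min(a, b)] → w = 0.75
Rules with consequent 'moderate': {R1, R2} → strengths 0.54, 0.19
Aggregate via t-conorm [max(a, b)]: 0.54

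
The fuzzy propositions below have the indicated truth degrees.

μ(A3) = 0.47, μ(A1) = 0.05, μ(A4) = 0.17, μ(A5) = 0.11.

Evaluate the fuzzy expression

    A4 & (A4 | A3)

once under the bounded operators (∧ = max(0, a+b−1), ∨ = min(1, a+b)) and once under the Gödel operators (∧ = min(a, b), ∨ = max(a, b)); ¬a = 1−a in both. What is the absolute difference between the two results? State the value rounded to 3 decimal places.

Under bounded:
  A4 | A3 = min(1, a+b) on (0.17, 0.47) = 0.64
  A4 & (A4 | A3) = max(0, a+b−1) on (0.17, 0.64) = 0.00
  → value = 0.0000
Under Gödel:
  A4 | A3 = max(a, b) on (0.17, 0.47) = 0.47
  A4 & (A4 | A3) = min(a, b) on (0.17, 0.47) = 0.17
  → value = 0.1700
|0.0000 − 0.1700| = 0.170

0.170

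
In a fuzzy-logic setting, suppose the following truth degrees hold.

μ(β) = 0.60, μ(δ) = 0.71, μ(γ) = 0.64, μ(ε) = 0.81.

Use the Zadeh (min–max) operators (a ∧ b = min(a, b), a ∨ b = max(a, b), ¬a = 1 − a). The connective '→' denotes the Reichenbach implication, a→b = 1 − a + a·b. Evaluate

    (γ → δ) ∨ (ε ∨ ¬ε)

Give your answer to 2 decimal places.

0.81

γ → δ  [Reichenbach: 1 − a + a·b] with a=0.64, b=0.71 → 0.81
¬ε = 1 − 0.81 = 0.19
ε ∨ ¬ε = max(a, b) on (0.81, 0.19) = 0.81
(γ → δ) ∨ (ε ∨ ¬ε) = max(a, b) on (0.81, 0.81) = 0.81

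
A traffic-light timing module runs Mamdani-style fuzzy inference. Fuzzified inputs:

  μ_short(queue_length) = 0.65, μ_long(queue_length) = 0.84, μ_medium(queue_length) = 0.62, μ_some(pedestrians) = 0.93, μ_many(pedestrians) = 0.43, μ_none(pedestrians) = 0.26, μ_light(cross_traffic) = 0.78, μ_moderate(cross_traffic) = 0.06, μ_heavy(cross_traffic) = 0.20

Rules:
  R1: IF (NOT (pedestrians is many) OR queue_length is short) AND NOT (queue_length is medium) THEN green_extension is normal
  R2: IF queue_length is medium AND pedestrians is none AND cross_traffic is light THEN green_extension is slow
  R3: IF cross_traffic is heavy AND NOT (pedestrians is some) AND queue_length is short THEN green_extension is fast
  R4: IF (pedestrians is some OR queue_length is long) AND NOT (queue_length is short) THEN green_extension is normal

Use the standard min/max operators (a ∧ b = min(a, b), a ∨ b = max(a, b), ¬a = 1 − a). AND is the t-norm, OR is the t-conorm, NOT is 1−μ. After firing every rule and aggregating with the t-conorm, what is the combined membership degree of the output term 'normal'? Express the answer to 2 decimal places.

R1: (¬many=1−0.43=0.57 OR short=0.65) = 0.65; AND[min(a, b)] with ¬medium=1−0.62=0.38 → w = 0.38
R2: medium=0.62, none=0.26, light=0.78; AND[min(a, b)] → w = 0.26
R3: heavy=0.20, ¬some=1−0.93=0.07, short=0.65; AND[min(a, b)] → w = 0.07
R4: (some=0.93 OR long=0.84) = 0.93; AND[min(a, b)] with ¬short=1−0.65=0.35 → w = 0.35
Rules with consequent 'normal': {R1, R4} → strengths 0.38, 0.35
Aggregate via t-conorm [max(a, b)]: 0.38

0.38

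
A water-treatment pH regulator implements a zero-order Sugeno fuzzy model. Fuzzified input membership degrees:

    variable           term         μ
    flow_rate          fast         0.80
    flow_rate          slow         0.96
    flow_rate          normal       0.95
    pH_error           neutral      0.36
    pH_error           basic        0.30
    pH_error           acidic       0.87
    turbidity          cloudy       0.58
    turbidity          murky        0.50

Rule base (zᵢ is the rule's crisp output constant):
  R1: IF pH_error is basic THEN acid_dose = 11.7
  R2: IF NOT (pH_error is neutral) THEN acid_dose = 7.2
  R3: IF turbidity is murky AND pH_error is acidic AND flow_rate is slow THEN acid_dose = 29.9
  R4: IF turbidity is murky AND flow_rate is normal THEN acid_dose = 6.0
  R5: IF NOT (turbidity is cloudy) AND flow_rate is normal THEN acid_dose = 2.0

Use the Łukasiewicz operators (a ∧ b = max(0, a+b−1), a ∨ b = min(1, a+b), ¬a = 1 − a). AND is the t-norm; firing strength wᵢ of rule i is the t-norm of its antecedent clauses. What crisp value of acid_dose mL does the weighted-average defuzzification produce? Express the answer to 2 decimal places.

10.25

R1 (z=11.7): basic=0.30 → w = 0.30
R2 (z=7.2): ¬neutral=1−0.36=0.64 → w = 0.64
R3 (z=29.9): murky=0.50, acidic=0.87, slow=0.96; AND[max(0, a+b−1)] → w = 0.33
R4 (z=6.0): murky=0.50, normal=0.95; AND[max(0, a+b−1)] → w = 0.45
R5 (z=2.0): ¬cloudy=1−0.58=0.42, normal=0.95; AND[max(0, a+b−1)] → w = 0.37
Weighted average = (0.30·11.7 + 0.64·7.2 + 0.33·29.9 + 0.45·6.0 + 0.37·2.0) / (0.30 + 0.64 + 0.33 + 0.45 + 0.37)
  = 21.4250 / 2.0900 = 10.25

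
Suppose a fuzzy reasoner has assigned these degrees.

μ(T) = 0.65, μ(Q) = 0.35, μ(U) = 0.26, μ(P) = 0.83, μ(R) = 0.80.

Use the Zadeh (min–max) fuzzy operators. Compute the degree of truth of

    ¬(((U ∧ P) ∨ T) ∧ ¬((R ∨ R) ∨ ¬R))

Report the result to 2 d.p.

U ∧ P = min(a, b) on (0.26, 0.83) = 0.26
(U ∧ P) ∨ T = max(a, b) on (0.26, 0.65) = 0.65
R ∨ R = max(a, b) on (0.80, 0.80) = 0.80
¬R = 1 − 0.80 = 0.20
(R ∨ R) ∨ ¬R = max(a, b) on (0.80, 0.20) = 0.80
¬((R ∨ R) ∨ ¬R) = 1 − 0.80 = 0.20
((U ∧ P) ∨ T) ∧ ¬((R ∨ R) ∨ ¬R) = min(a, b) on (0.65, 0.20) = 0.20
¬(((U ∧ P) ∨ T) ∧ ¬((R ∨ R) ∨ ¬R)) = 1 − 0.20 = 0.80

0.80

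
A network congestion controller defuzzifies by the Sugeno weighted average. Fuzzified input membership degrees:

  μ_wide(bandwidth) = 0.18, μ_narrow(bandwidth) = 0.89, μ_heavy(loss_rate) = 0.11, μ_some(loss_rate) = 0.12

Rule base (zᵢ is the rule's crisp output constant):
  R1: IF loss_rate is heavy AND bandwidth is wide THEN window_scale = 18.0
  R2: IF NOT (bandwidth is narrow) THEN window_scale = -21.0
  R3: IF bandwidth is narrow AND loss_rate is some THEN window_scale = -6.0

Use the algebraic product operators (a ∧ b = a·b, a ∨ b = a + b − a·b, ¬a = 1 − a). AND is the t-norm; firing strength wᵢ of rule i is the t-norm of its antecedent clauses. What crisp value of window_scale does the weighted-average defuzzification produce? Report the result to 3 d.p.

R1 (z=18.0): heavy=0.11, wide=0.18; AND[a·b] → w = 0.0198
R2 (z=-21.0): ¬narrow=1−0.89=0.11 → w = 0.1100
R3 (z=-6.0): narrow=0.89, some=0.12; AND[a·b] → w = 0.1068
Weighted average = (0.0198·18.0 + 0.1100·-21.0 + 0.1068·-6.0) / (0.0198 + 0.1100 + 0.1068)
  = -2.5944 / 0.2366 = -10.965

-10.965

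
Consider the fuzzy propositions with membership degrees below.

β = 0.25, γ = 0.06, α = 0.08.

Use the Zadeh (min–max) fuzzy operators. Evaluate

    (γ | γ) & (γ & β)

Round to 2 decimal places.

0.06

γ | γ = max(a, b) on (0.06, 0.06) = 0.06
γ & β = min(a, b) on (0.06, 0.25) = 0.06
(γ | γ) & (γ & β) = min(a, b) on (0.06, 0.06) = 0.06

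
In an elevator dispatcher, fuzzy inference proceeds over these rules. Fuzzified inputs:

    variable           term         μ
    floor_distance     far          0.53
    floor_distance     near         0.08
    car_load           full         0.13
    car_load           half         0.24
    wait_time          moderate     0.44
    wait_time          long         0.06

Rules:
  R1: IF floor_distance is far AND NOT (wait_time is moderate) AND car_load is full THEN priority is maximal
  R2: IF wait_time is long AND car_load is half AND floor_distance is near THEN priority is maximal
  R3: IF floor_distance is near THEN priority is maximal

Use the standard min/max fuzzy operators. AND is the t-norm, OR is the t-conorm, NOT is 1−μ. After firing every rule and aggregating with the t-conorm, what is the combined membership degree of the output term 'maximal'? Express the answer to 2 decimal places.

R1: far=0.53, ¬moderate=1−0.44=0.56, full=0.13; AND[min(a, b)] → w = 0.13
R2: long=0.06, half=0.24, near=0.08; AND[min(a, b)] → w = 0.06
R3: near=0.08 → w = 0.08
Rules with consequent 'maximal': {R1, R2, R3} → strengths 0.13, 0.06, 0.08
Aggregate via t-conorm [max(a, b)]: 0.13

0.13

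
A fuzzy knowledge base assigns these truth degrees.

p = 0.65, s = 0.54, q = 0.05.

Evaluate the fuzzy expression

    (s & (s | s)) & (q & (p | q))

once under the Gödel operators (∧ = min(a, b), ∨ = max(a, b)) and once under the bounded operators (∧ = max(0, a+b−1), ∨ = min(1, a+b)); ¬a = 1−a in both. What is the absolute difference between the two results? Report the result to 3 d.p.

0.050

Under Gödel:
  s | s = max(a, b) on (0.54, 0.54) = 0.54
  s & (s | s) = min(a, b) on (0.54, 0.54) = 0.54
  p | q = max(a, b) on (0.65, 0.05) = 0.65
  q & (p | q) = min(a, b) on (0.05, 0.65) = 0.05
  (s & (s | s)) & (q & (p | q)) = min(a, b) on (0.54, 0.05) = 0.05
  → value = 0.0500
Under bounded:
  s | s = min(1, a+b) on (0.54, 0.54) = 1.00
  s & (s | s) = max(0, a+b−1) on (0.54, 1.00) = 0.54
  p | q = min(1, a+b) on (0.65, 0.05) = 0.70
  q & (p | q) = max(0, a+b−1) on (0.05, 0.70) = 0.00
  (s & (s | s)) & (q & (p | q)) = max(0, a+b−1) on (0.54, 0.00) = 0.00
  → value = 0.0000
|0.0500 − 0.0000| = 0.050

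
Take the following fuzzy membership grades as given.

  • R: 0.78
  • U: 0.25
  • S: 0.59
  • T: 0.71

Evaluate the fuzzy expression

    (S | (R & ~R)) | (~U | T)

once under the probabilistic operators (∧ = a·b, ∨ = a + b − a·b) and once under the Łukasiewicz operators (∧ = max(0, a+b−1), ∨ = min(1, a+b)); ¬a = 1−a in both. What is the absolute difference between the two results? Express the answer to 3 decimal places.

0.025

Under probabilistic:
  ~R = 1 − 0.7800 = 0.2200
  R & ~R = a·b on (0.7800, 0.2200) = 0.1716
  S | (R & ~R) = a + b − a·b on (0.5900, 0.1716) = 0.6604
  ~U = 1 − 0.2500 = 0.7500
  ~U | T = a + b − a·b on (0.7500, 0.7100) = 0.9275
  (S | (R & ~R)) | (~U | T) = a + b − a·b on (0.6604, 0.9275) = 0.9754
  → value = 0.9754
Under Łukasiewicz:
  ~R = 1 − 0.78 = 0.22
  R & ~R = max(0, a+b−1) on (0.78, 0.22) = 0.00
  S | (R & ~R) = min(1, a+b) on (0.59, 0.00) = 0.59
  ~U = 1 − 0.25 = 0.75
  ~U | T = min(1, a+b) on (0.75, 0.71) = 1.00
  (S | (R & ~R)) | (~U | T) = min(1, a+b) on (0.59, 1.00) = 1.00
  → value = 1.0000
|0.9754 − 1.0000| = 0.025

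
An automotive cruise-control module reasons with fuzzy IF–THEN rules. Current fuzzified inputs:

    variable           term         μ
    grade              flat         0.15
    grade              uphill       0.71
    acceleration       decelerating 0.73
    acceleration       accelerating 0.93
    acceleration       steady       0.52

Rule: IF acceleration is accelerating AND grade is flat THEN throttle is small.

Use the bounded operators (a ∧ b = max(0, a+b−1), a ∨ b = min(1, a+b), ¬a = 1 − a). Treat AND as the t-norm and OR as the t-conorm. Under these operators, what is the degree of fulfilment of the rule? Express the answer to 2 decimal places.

firing strength: accelerating=0.93, flat=0.15; AND[max(0, a+b−1)] → w = 0.08

0.08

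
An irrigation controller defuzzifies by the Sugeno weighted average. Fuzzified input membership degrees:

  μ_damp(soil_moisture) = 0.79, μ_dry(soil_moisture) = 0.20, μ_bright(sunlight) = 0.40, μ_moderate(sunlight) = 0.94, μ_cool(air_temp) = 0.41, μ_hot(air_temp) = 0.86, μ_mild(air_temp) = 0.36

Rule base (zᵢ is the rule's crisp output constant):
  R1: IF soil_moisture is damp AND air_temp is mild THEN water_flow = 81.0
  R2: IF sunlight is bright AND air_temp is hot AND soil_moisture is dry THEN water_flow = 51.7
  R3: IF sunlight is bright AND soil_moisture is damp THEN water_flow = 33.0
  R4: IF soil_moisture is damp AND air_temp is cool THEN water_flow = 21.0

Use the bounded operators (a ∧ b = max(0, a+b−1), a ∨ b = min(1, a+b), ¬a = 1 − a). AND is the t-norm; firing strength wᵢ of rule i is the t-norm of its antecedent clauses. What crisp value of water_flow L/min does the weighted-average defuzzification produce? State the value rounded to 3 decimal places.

R1 (z=81.0): damp=0.79, mild=0.36; AND[max(0, a+b−1)] → w = 0.15
R2 (z=51.7): bright=0.40, hot=0.86, dry=0.20; AND[max(0, a+b−1)] → w = 0.00
R3 (z=33.0): bright=0.40, damp=0.79; AND[max(0, a+b−1)] → w = 0.19
R4 (z=21.0): damp=0.79, cool=0.41; AND[max(0, a+b−1)] → w = 0.20
Weighted average = (0.15·81.0 + 0.00·51.7 + 0.19·33.0 + 0.20·21.0) / (0.15 + 0.00 + 0.19 + 0.20)
  = 22.6200 / 0.5400 = 41.889

41.889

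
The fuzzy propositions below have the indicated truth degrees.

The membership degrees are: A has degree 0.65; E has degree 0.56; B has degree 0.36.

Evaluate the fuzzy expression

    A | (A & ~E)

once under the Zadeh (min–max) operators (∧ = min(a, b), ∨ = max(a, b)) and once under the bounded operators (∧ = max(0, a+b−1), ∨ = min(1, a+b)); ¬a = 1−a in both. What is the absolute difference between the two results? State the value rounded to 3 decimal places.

0.090

Under Zadeh (min–max):
  ~E = 1 − 0.56 = 0.44
  A & ~E = min(a, b) on (0.65, 0.44) = 0.44
  A | (A & ~E) = max(a, b) on (0.65, 0.44) = 0.65
  → value = 0.6500
Under bounded:
  ~E = 1 − 0.56 = 0.44
  A & ~E = max(0, a+b−1) on (0.65, 0.44) = 0.09
  A | (A & ~E) = min(1, a+b) on (0.65, 0.09) = 0.74
  → value = 0.7400
|0.6500 − 0.7400| = 0.090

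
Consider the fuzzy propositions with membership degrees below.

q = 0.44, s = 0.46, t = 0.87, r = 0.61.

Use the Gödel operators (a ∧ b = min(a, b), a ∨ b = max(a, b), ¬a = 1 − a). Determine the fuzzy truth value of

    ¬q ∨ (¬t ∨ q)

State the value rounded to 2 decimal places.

¬q = 1 − 0.44 = 0.56
¬t = 1 − 0.87 = 0.13
¬t ∨ q = max(a, b) on (0.13, 0.44) = 0.44
¬q ∨ (¬t ∨ q) = max(a, b) on (0.56, 0.44) = 0.56

0.56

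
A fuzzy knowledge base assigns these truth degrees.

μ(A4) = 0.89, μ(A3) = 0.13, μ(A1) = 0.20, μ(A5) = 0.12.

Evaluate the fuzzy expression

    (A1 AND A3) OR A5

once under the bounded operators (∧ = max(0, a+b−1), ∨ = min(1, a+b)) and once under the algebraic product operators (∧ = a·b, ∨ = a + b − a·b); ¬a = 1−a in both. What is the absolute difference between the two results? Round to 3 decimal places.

0.023

Under bounded:
  A1 AND A3 = max(0, a+b−1) on (0.20, 0.13) = 0.00
  (A1 AND A3) OR A5 = min(1, a+b) on (0.00, 0.12) = 0.12
  → value = 0.1200
Under algebraic product:
  A1 AND A3 = a·b on (0.2000, 0.1300) = 0.0260
  (A1 AND A3) OR A5 = a + b − a·b on (0.0260, 0.1200) = 0.1429
  → value = 0.1429
|0.1200 − 0.1429| = 0.023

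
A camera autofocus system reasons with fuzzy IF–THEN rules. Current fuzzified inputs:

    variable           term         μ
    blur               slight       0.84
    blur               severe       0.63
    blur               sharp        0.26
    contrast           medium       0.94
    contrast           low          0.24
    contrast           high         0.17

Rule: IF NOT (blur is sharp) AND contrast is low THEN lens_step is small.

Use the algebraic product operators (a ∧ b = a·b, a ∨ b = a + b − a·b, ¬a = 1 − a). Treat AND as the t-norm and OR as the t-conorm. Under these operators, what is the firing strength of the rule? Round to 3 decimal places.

0.178

firing strength: ¬sharp=1−0.26=0.74, low=0.24; AND[a·b] → w = 0.1776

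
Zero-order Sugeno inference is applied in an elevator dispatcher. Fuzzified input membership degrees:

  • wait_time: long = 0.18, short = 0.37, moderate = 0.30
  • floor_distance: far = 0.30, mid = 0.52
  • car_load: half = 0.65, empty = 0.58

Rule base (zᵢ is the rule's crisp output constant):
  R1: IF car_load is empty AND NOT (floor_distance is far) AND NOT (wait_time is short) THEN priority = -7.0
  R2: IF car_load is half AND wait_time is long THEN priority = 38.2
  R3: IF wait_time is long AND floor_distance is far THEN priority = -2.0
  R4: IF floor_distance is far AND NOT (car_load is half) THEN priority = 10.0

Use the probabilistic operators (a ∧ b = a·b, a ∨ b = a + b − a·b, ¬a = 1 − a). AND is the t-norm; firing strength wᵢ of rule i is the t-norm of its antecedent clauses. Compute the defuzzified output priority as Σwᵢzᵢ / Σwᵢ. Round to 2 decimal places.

6.81

R1 (z=-7.0): empty=0.58, ¬far=1−0.30=0.70, ¬short=1−0.37=0.63; AND[a·b] → w = 0.2558
R2 (z=38.2): half=0.65, long=0.18; AND[a·b] → w = 0.1170
R3 (z=-2.0): long=0.18, far=0.30; AND[a·b] → w = 0.0540
R4 (z=10.0): far=0.30, ¬half=1−0.65=0.35; AND[a·b] → w = 0.1050
Weighted average = (0.2558·-7.0 + 0.1170·38.2 + 0.0540·-2.0 + 0.1050·10.0) / (0.2558 + 0.1170 + 0.0540 + 0.1050)
  = 3.6209 / 0.5318 = 6.81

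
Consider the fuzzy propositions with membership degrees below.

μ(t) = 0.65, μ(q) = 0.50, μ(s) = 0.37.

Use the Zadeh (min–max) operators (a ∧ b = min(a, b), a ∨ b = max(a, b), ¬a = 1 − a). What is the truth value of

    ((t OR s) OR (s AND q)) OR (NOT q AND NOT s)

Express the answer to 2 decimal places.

0.65

t OR s = max(a, b) on (0.65, 0.37) = 0.65
s AND q = min(a, b) on (0.37, 0.50) = 0.37
(t OR s) OR (s AND q) = max(a, b) on (0.65, 0.37) = 0.65
NOT q = 1 − 0.50 = 0.50
NOT s = 1 − 0.37 = 0.63
NOT q AND NOT s = min(a, b) on (0.50, 0.63) = 0.50
((t OR s) OR (s AND q)) OR (NOT q AND NOT s) = max(a, b) on (0.65, 0.50) = 0.65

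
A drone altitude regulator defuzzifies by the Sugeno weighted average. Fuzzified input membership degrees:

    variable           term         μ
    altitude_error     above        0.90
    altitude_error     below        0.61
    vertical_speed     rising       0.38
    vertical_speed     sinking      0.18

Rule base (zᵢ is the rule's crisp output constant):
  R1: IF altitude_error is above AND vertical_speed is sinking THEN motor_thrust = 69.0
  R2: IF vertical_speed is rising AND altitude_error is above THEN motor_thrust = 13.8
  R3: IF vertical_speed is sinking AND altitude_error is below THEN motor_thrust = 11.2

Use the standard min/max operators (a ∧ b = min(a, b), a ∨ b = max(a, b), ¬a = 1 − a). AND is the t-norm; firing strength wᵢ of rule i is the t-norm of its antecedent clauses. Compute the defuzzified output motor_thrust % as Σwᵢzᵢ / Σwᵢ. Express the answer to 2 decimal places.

R1 (z=69.0): above=0.90, sinking=0.18; AND[min(a, b)] → w = 0.18
R2 (z=13.8): rising=0.38, above=0.90; AND[min(a, b)] → w = 0.38
R3 (z=11.2): sinking=0.18, below=0.61; AND[min(a, b)] → w = 0.18
Weighted average = (0.18·69.0 + 0.38·13.8 + 0.18·11.2) / (0.18 + 0.38 + 0.18)
  = 19.6800 / 0.7400 = 26.59

26.59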